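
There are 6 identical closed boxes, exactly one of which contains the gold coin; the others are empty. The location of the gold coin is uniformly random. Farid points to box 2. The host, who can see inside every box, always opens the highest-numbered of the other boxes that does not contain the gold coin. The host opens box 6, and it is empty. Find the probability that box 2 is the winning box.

Condition on the true location of the gold coin.
If it is in any of boxes 1, 2, 3, 4, and 5 (prior 1/6 each): box 6 is the highest-numbered option available, probability 1; weight (1/6)·1 = 1/6 each.
If it is in box 6 (prior 1/6): the host opened box 6, so this case is ruled out; weight (1/6)·0 = 0.
The weights sum to 5/6.
So P(the gold coin in box 2 | the host opened box 6) = (1/6) / (5/6) = 1/5.

1/5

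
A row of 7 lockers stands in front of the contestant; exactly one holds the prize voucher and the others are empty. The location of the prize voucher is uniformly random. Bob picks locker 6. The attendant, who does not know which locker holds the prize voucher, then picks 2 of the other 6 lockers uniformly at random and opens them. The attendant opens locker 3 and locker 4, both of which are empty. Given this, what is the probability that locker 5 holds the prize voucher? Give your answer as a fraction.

Consider each possible location of the prize voucher in turn.
If it is in any of lockers 1, 2, 5, 6, and 7 (prior 1/7 each): the attendant picks exactly this set with probability 1/15 regardless, and none is the prize; weight (1/7)·(1/15) = 1/105 each.
If it is in either of lockers 3 and 4 (prior 1/7 each): that locker was opened and seen not to hold the prize — ruled out; weight (1/7)·0 = 0 each.
The weights sum to 1/21.
So P(the prize voucher in locker 5 | the attendant opened locker 3 and locker 4) = (1/105) / (1/21) = 1/5.

1/5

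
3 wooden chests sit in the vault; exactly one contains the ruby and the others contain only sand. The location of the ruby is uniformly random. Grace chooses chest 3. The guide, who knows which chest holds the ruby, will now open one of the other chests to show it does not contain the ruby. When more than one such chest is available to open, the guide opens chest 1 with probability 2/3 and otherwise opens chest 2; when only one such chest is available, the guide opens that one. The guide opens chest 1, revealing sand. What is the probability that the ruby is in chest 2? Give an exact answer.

3/5

Condition on the true location of the ruby.
If it is in chest 1 (prior 1/3): the guide opened chest 1, so this case is ruled out; weight (1/3)·0 = 0.
If it is in chest 2 (prior 1/3): only chest 1 is available, probability 1; weight (1/3)·1 = 1/3.
If it is in chest 3 (prior 1/3): chest 1 is available, opened with probability 2/3; weight (1/3)·(2/3) = 2/9.
The weights sum to 5/9.
So P(the ruby in chest 2 | the guide opened chest 1) = (1/3) / (5/9) = 3/5.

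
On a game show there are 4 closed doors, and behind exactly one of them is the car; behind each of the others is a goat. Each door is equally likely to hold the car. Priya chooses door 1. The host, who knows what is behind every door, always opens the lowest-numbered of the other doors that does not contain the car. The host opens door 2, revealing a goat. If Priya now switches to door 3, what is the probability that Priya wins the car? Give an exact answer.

Condition on the true location of the car.
If it is behind any of doors 1, 3, and 4 (prior 1/4 each): door 2 is the lowest-numbered option available, probability 1; weight (1/4)·1 = 1/4 each.
If it is behind door 2 (prior 1/4): the host opened door 2, so this case is ruled out; weight (1/4)·0 = 0.
The weights sum to 3/4.
So P(the car behind door 3 | the host opened door 2) = (1/4) / (3/4) = 1/3.

1/3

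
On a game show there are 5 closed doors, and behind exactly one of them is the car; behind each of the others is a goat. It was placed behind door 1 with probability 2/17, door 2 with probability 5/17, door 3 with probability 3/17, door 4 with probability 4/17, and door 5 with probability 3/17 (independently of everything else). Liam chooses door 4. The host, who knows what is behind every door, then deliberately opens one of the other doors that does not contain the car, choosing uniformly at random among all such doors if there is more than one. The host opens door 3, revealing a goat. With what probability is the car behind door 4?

3/13

Apply Bayes' rule, conditioning on where the car actually is.
If it is behind door 1 (prior 2/17): the host has 3 equally likely choices, so probability 1/3; weight (2/17)·(1/3) = 2/51.
If it is behind door 2 (prior 5/17): the host has 3 equally likely choices, so probability 1/3; weight (5/17)·(1/3) = 5/51.
If it is behind door 3 (prior 3/17): the host opened door 3, so this case is ruled out; weight (3/17)·0 = 0.
If it is behind door 4 (prior 4/17): the host has 4 equally likely choices, so probability 1/4; weight (4/17)·(1/4) = 1/17.
If it is behind door 5 (prior 3/17): the host has 3 equally likely choices, so probability 1/3; weight (3/17)·(1/3) = 1/17.
The weights sum to 13/51.
So P(the car behind door 4 | the host opened door 3) = (1/17) / (13/51) = 3/13.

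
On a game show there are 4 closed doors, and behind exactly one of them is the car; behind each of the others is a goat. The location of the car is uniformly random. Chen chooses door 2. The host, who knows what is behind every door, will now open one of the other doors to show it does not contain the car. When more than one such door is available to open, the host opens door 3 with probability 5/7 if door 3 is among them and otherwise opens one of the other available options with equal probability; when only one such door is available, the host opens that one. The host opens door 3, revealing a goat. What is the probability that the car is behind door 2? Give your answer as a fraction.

Apply Bayes' rule, conditioning on where the car actually is.
If it is behind any of doors 1, 2, and 4 (prior 1/4 each): door 3 is available, opened with probability 5/7; weight (1/4)·(5/7) = 5/28 each.
If it is behind door 3 (prior 1/4): the host opened door 3, so this case is ruled out; weight (1/4)·0 = 0.
The weights sum to 15/28.
So P(the car behind door 2 | the host opened door 3) = (5/28) / (15/28) = 1/3.

1/3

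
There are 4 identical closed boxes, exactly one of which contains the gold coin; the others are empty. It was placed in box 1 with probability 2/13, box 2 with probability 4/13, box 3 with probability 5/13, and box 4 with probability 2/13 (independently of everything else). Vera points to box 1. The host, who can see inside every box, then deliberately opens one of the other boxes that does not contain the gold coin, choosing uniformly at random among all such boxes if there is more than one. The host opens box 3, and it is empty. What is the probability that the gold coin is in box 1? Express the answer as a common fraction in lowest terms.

2/11

Apply Bayes' rule, conditioning on where the gold coin actually is.
If it is in box 1 (prior 2/13): the host has 3 equally likely choices, so probability 1/3; weight (2/13)·(1/3) = 2/39.
If it is in box 2 (prior 4/13): the host has 2 equally likely choices, so probability 1/2; weight (4/13)·(1/2) = 2/13.
If it is in box 3 (prior 5/13): the host opened box 3, so this case is ruled out; weight (5/13)·0 = 0.
If it is in box 4 (prior 2/13): the host has 2 equally likely choices, so probability 1/2; weight (2/13)·(1/2) = 1/13.
The weights sum to 11/39.
So P(the gold coin in box 1 | the host opened box 3) = (2/39) / (11/39) = 2/11.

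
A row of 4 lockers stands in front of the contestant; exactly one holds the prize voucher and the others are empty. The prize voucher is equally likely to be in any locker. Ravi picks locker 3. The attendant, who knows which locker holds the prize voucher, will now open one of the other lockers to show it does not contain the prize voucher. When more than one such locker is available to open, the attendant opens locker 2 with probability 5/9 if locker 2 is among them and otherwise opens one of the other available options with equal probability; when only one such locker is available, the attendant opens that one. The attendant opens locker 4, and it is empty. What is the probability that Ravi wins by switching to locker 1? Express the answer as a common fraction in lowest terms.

8/21

Condition on the true location of the prize voucher.
If it is in locker 1 (prior 1/4): locker 2 is available but not opened, probability 4/9; weight (1/4)·(4/9) = 1/9.
If it is in locker 2 (prior 1/4): locker 2 holds the prize so is unavailable; the attendant chooses uniformly among the 2 others, probability 1/2; weight (1/4)·(1/2) = 1/8.
If it is in locker 3 (prior 1/4): locker 2 is available but not opened; locker 4 gets probability (1 − 5/9)/2 = 2/9; weight (1/4)·(2/9) = 1/18.
If it is in locker 4 (prior 1/4): the attendant opened locker 4, so this case is ruled out; weight (1/4)·0 = 0.
The weights sum to 7/24.
So P(the prize voucher in locker 1 | the attendant opened locker 4) = (1/9) / (7/24) = 8/21.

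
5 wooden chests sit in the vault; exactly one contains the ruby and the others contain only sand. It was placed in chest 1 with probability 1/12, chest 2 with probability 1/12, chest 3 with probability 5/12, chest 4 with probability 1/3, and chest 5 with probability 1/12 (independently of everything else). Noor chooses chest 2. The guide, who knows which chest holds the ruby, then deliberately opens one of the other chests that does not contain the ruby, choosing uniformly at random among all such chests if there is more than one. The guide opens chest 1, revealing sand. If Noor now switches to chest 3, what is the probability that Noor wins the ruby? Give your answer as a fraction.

Condition on the true location of the ruby.
If it is in chest 1 (prior 1/12): the guide opened chest 1, so this case is ruled out; weight (1/12)·0 = 0.
If it is in chest 2 (prior 1/12): the guide has 4 equally likely choices, so probability 1/4; weight (1/12)·(1/4) = 1/48.
If it is in chest 3 (prior 5/12): the guide has 3 equally likely choices, so probability 1/3; weight (5/12)·(1/3) = 5/36.
If it is in chest 4 (prior 1/3): the guide has 3 equally likely choices, so probability 1/3; weight (1/3)·(1/3) = 1/9.
If it is in chest 5 (prior 1/12): the guide has 3 equally likely choices, so probability 1/3; weight (1/12)·(1/3) = 1/36.
The weights sum to 43/144.
So P(the ruby in chest 3 | the guide opened chest 1) = (5/36) / (43/144) = 20/43.

20/43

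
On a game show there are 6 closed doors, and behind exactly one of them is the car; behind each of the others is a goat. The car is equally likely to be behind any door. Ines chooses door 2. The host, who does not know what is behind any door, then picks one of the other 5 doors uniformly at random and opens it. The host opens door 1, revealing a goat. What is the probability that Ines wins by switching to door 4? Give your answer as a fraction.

1/5

Because the host chose which door to open without knowing where the car is, the choice is independent of the prize location. Learning that door 1 does not hold the car simply rules out that one location and leaves the remaining 5 doors still equally likely by symmetry.
So P(the car behind door 4) = 1/5.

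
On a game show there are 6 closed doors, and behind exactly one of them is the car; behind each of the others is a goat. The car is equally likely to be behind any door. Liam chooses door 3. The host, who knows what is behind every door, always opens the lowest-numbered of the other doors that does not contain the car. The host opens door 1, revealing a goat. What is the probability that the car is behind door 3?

1/5

Apply Bayes' rule, conditioning on where the car actually is.
If it is behind door 1 (prior 1/6): the host opened door 1, so this case is ruled out; weight (1/6)·0 = 0.
If it is behind any of doors 2, 3, 4, 5, and 6 (prior 1/6 each): door 1 is the lowest-numbered option available, probability 1; weight (1/6)·1 = 1/6 each.
The weights sum to 5/6.
So P(the car behind door 3 | the host opened door 1) = (1/6) / (5/6) = 1/5.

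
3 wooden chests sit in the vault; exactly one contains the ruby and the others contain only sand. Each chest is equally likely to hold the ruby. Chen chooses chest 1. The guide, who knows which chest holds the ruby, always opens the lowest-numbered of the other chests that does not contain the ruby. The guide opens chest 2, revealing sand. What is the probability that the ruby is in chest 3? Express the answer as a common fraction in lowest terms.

Condition on the true location of the ruby.
If it is in either of chests 1 and 3 (prior 1/3 each): chest 2 is the lowest-numbered option available, probability 1; weight (1/3)·1 = 1/3 each.
If it is in chest 2 (prior 1/3): the guide opened chest 2, so this case is ruled out; weight (1/3)·0 = 0.
The weights sum to 2/3.
So P(the ruby in chest 3 | the guide opened chest 2) = (1/3) / (2/3) = 1/2.

1/2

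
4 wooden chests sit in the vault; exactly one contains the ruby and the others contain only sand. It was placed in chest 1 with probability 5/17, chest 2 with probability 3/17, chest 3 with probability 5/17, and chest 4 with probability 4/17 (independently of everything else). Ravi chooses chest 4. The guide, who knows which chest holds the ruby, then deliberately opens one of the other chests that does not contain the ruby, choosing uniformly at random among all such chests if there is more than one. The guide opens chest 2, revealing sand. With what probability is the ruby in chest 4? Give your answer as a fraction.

4/19

Condition on the true location of the ruby.
If it is in either of chests 1 and 3 (prior 5/17 each): the guide has 2 equally likely choices, so probability 1/2; weight (5/17)·(1/2) = 5/34 each.
If it is in chest 2 (prior 3/17): the guide opened chest 2, so this case is ruled out; weight (3/17)·0 = 0.
If it is in chest 4 (prior 4/17): the guide has 3 equally likely choices, so probability 1/3; weight (4/17)·(1/3) = 4/51.
The weights sum to 19/51.
So P(the ruby in chest 4 | the guide opened chest 2) = (4/51) / (19/51) = 4/19.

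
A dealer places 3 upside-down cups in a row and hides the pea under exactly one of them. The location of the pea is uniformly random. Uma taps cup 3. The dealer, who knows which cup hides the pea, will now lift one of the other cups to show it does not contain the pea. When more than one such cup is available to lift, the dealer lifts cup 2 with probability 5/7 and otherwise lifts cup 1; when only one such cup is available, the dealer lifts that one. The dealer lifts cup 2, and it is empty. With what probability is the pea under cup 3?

5/12

Condition on the true location of the pea.
If it is under cup 1 (prior 1/3): only cup 2 is available, probability 1; weight (1/3)·1 = 1/3.
If it is under cup 2 (prior 1/3): the dealer opened cup 2, so this case is ruled out; weight (1/3)·0 = 0.
If it is under cup 3 (prior 1/3): cup 2 is available, opened with probability 5/7; weight (1/3)·(5/7) = 5/21.
The weights sum to 4/7.
So P(the pea under cup 3 | the dealer opened cup 2) = (5/21) / (4/7) = 5/12.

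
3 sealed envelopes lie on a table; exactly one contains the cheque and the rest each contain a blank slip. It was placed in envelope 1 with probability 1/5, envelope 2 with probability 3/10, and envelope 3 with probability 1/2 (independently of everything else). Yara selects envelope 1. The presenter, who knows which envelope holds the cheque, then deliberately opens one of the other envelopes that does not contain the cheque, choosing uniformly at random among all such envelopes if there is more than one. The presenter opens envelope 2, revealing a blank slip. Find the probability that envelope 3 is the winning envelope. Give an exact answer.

5/6

Consider each possible location of the cheque in turn.
If it is in envelope 1 (prior 1/5): the presenter has 2 equally likely choices, so probability 1/2; weight (1/5)·(1/2) = 1/10.
If it is in envelope 2 (prior 3/10): the presenter opened envelope 2, so this case is ruled out; weight (3/10)·0 = 0.
If it is in envelope 3 (prior 1/2): the presenter has no choice, probability 1; weight (1/2)·1 = 1/2.
The weights sum to 3/5.
So P(the cheque in envelope 3 | the presenter opened envelope 2) = (1/2) / (3/5) = 5/6.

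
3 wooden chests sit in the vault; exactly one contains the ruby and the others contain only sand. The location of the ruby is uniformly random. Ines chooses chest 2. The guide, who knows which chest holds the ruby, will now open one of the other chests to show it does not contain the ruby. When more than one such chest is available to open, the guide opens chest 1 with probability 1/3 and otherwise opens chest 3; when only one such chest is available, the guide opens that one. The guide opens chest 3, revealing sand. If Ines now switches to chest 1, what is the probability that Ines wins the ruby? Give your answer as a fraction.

3/5

Consider each possible location of the ruby in turn.
If it is in chest 1 (prior 1/3): only chest 3 is available, probability 1; weight (1/3)·1 = 1/3.
If it is in chest 2 (prior 1/3): chest 1 is available but not opened, probability 2/3; weight (1/3)·(2/3) = 2/9.
If it is in chest 3 (prior 1/3): the guide opened chest 3, so this case is ruled out; weight (1/3)·0 = 0.
The weights sum to 5/9.
So P(the ruby in chest 1 | the guide opened chest 3) = (1/3) / (5/9) = 3/5.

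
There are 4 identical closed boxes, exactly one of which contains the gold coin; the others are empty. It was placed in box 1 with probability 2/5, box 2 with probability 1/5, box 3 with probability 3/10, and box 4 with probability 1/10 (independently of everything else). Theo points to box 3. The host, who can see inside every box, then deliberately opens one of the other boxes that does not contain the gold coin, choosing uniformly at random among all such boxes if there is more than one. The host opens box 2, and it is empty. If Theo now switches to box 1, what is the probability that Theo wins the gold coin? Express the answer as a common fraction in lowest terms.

Condition on the true location of the gold coin.
If it is in box 1 (prior 2/5): the host has 2 equally likely choices, so probability 1/2; weight (2/5)·(1/2) = 1/5.
If it is in box 2 (prior 1/5): the host opened box 2, so this case is ruled out; weight (1/5)·0 = 0.
If it is in box 3 (prior 3/10): the host has 3 equally likely choices, so probability 1/3; weight (3/10)·(1/3) = 1/10.
If it is in box 4 (prior 1/10): the host has 2 equally likely choices, so probability 1/2; weight (1/10)·(1/2) = 1/20.
The weights sum to 7/20.
So P(the gold coin in box 1 | the host opened box 2) = (1/5) / (7/20) = 4/7.

4/7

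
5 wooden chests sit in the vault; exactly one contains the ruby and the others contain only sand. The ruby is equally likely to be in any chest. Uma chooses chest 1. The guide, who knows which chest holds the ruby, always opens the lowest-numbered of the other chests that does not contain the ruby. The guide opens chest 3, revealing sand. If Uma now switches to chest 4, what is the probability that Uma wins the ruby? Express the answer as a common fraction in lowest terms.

0

Apply Bayes' rule, conditioning on where the ruby actually is.
If it is in any of chests 1, 4, and 5 (prior 1/5 each): the guide would have opened chest 2 instead, probability 0; weight (1/5)·0 = 0 each.
If it is in chest 2 (prior 1/5): chest 3 is the lowest-numbered option available, probability 1; weight (1/5)·1 = 1/5.
If it is in chest 3 (prior 1/5): the guide opened chest 3, so this case is ruled out; weight (1/5)·0 = 0.
The weights sum to 1/5.
So P(the ruby in chest 4 | the guide opened chest 3) = 0 / (1/5) = 0.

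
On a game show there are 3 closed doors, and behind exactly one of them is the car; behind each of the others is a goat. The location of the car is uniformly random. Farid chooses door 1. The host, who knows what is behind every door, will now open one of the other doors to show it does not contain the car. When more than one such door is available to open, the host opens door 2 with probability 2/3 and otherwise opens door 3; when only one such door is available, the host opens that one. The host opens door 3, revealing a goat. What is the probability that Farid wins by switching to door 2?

3/4

Consider each possible location of the car in turn.
If it is behind door 1 (prior 1/3): door 2 is available but not opened, probability 1/3; weight (1/3)·(1/3) = 1/9.
If it is behind door 2 (prior 1/3): only door 3 is available, probability 1; weight (1/3)·1 = 1/3.
If it is behind door 3 (prior 1/3): the host opened door 3, so this case is ruled out; weight (1/3)·0 = 0.
The weights sum to 4/9.
So P(the car behind door 2 | the host opened door 3) = (1/3) / (4/9) = 3/4.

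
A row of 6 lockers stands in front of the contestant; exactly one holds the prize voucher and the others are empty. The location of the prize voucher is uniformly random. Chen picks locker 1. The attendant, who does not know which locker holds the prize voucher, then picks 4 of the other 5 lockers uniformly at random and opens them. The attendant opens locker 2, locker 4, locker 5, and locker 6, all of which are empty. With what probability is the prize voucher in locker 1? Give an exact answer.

1/2

Condition on the true location of the prize voucher.
If it is in either of lockers 1 and 3 (prior 1/6 each): the attendant picks exactly this set with probability 1/5 regardless, and none is the prize; weight (1/6)·(1/5) = 1/30 each.
If it is in any of lockers 2, 4, 5, and 6 (prior 1/6 each): that locker was opened and seen not to hold the prize — ruled out; weight (1/6)·0 = 0 each.
The weights sum to 1/15.
So P(the prize voucher in locker 1 | the attendant opened locker 2, locker 4, locker 5, and locker 6) = (1/30) / (1/15) = 1/2.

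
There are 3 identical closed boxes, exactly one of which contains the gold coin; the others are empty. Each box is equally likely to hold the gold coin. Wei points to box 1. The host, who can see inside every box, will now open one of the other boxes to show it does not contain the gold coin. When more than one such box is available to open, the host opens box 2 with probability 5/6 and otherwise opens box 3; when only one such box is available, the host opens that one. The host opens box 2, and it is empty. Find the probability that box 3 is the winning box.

Condition on the true location of the gold coin.
If it is in box 1 (prior 1/3): box 2 is available, opened with probability 5/6; weight (1/3)·(5/6) = 5/18.
If it is in box 2 (prior 1/3): the host opened box 2, so this case is ruled out; weight (1/3)·0 = 0.
If it is in box 3 (prior 1/3): only box 2 is available, probability 1; weight (1/3)·1 = 1/3.
The weights sum to 11/18.
So P(the gold coin in box 3 | the host opened box 2) = (1/3) / (11/18) = 6/11.

6/11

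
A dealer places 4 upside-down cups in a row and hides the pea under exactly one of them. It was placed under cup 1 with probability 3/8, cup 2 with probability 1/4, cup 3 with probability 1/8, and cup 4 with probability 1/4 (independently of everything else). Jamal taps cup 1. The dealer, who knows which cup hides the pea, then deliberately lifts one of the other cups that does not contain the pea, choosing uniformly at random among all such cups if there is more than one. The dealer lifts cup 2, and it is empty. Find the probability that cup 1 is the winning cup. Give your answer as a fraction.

2/5

Consider each possible location of the pea in turn.
If it is under cup 1 (prior 3/8): the dealer has 3 equally likely choices, so probability 1/3; weight (3/8)·(1/3) = 1/8.
If it is under cup 2 (prior 1/4): the dealer opened cup 2, so this case is ruled out; weight (1/4)·0 = 0.
If it is under cup 3 (prior 1/8): the dealer has 2 equally likely choices, so probability 1/2; weight (1/8)·(1/2) = 1/16.
If it is under cup 4 (prior 1/4): the dealer has 2 equally likely choices, so probability 1/2; weight (1/4)·(1/2) = 1/8.
The weights sum to 5/16.
So P(the pea under cup 1 | the dealer opened cup 2) = (1/8) / (5/16) = 2/5.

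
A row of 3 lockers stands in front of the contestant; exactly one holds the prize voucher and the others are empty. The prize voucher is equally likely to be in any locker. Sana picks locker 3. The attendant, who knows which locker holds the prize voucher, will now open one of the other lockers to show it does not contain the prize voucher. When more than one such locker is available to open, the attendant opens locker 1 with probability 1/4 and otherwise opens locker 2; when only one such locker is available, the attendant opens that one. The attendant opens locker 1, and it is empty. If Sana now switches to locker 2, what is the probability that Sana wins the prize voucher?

4/5

Condition on the true location of the prize voucher.
If it is in locker 1 (prior 1/3): the attendant opened locker 1, so this case is ruled out; weight (1/3)·0 = 0.
If it is in locker 2 (prior 1/3): only locker 1 is available, probability 1; weight (1/3)·1 = 1/3.
If it is in locker 3 (prior 1/3): locker 1 is available, opened with probability 1/4; weight (1/3)·(1/4) = 1/12.
The weights sum to 5/12.
So P(the prize voucher in locker 2 | the attendant opened locker 1) = (1/3) / (5/12) = 4/5.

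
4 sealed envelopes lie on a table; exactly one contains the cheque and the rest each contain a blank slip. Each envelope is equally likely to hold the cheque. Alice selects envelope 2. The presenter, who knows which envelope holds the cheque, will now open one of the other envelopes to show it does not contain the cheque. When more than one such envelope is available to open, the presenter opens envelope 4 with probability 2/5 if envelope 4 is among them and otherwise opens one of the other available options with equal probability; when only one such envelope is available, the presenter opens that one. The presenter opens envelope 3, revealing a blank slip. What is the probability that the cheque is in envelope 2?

3/14

Consider each possible location of the cheque in turn.
If it is in envelope 1 (prior 1/4): envelope 4 is available but not opened, probability 3/5; weight (1/4)·(3/5) = 3/20.
If it is in envelope 2 (prior 1/4): envelope 4 is available but not opened; envelope 3 gets probability (1 − 2/5)/2 = 3/10; weight (1/4)·(3/10) = 3/40.
If it is in envelope 3 (prior 1/4): the presenter opened envelope 3, so this case is ruled out; weight (1/4)·0 = 0.
If it is in envelope 4 (prior 1/4): envelope 4 holds the prize so is unavailable; the presenter chooses uniformly among the 2 others, probability 1/2; weight (1/4)·(1/2) = 1/8.
The weights sum to 7/20.
So P(the cheque in envelope 2 | the presenter opened envelope 3) = (3/40) / (7/20) = 3/14.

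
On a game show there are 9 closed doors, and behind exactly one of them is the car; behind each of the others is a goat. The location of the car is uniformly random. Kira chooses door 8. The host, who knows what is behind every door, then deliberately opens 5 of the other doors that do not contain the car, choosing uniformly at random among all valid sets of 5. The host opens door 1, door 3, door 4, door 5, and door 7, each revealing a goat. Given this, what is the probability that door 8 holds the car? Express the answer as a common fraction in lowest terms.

Apply Bayes' rule, conditioning on where the car actually is.
If it is behind any of doors 1, 3, 4, 5, and 7 (prior 1/9 each): that door was opened and seen not to hold the prize — ruled out; weight (1/9)·0 = 0 each.
If it is behind any of doors 2, 6, and 9 (prior 1/9 each): the host has 21 equally likely choices, so probability 1/21; weight (1/9)·(1/21) = 1/189 each.
If it is behind door 8 (prior 1/9): the host has 56 equally likely choices, so probability 1/56; weight (1/9)·(1/56) = 1/504.
The weights sum to 1/56.
So P(the car behind door 8 | the host opened door 1, door 3, door 4, door 5, and door 7) = (1/504) / (1/56) = 1/9.

1/9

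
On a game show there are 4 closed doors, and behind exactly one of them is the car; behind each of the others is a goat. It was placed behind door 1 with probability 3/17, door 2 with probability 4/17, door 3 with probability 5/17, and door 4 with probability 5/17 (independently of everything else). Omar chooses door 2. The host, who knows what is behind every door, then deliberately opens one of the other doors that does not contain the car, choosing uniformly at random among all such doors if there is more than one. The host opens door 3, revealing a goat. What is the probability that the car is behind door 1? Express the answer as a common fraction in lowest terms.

Apply Bayes' rule, conditioning on where the car actually is.
If it is behind door 1 (prior 3/17): the host has 2 equally likely choices, so probability 1/2; weight (3/17)·(1/2) = 3/34.
If it is behind door 2 (prior 4/17): the host has 3 equally likely choices, so probability 1/3; weight (4/17)·(1/3) = 4/51.
If it is behind door 3 (prior 5/17): the host opened door 3, so this case is ruled out; weight (5/17)·0 = 0.
If it is behind door 4 (prior 5/17): the host has 2 equally likely choices, so probability 1/2; weight (5/17)·(1/2) = 5/34.
The weights sum to 16/51.
So P(the car behind door 1 | the host opened door 3) = (3/34) / (16/51) = 9/32.

9/32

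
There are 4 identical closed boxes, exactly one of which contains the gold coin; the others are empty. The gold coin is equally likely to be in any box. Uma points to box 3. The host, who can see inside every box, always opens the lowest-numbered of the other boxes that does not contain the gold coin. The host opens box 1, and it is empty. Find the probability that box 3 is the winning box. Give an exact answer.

Consider each possible location of the gold coin in turn.
If it is in box 1 (prior 1/4): the host opened box 1, so this case is ruled out; weight (1/4)·0 = 0.
If it is in any of boxes 2, 3, and 4 (prior 1/4 each): box 1 is the lowest-numbered option available, probability 1; weight (1/4)·1 = 1/4 each.
The weights sum to 3/4.
So P(the gold coin in box 3 | the host opened box 1) = (1/4) / (3/4) = 1/3.

1/3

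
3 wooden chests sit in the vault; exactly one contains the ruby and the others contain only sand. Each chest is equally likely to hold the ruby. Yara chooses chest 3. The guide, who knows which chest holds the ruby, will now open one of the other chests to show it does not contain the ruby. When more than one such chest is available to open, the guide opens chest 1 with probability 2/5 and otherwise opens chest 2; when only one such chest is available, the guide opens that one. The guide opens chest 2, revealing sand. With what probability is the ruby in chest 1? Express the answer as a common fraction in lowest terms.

Apply Bayes' rule, conditioning on where the ruby actually is.
If it is in chest 1 (prior 1/3): only chest 2 is available, probability 1; weight (1/3)·1 = 1/3.
If it is in chest 2 (prior 1/3): the guide opened chest 2, so this case is ruled out; weight (1/3)·0 = 0.
If it is in chest 3 (prior 1/3): chest 1 is available but not opened, probability 3/5; weight (1/3)·(3/5) = 1/5.
The weights sum to 8/15.
So P(the ruby in chest 1 | the guide opened chest 2) = (1/3) / (8/15) = 5/8.

5/8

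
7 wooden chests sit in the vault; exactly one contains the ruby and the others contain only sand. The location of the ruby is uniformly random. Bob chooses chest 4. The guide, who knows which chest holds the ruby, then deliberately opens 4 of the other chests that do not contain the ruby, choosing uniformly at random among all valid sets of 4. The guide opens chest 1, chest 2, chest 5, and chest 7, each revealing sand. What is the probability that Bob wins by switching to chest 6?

Condition on the true location of the ruby.
If it is in any of chests 1, 2, 5, and 7 (prior 1/7 each): that chest was opened and seen not to hold the prize — ruled out; weight (1/7)·0 = 0 each.
If it is in either of chests 3 and 6 (prior 1/7 each): the guide has 5 equally likely choices, so probability 1/5; weight (1/7)·(1/5) = 1/35 each.
If it is in chest 4 (prior 1/7): the guide has 15 equally likely choices, so probability 1/15; weight (1/7)·(1/15) = 1/105.
The weights sum to 1/15.
So P(the ruby in chest 6 | the guide opened chest 1, chest 2, chest 5, and chest 7) = (1/35) / (1/15) = 3/7.

3/7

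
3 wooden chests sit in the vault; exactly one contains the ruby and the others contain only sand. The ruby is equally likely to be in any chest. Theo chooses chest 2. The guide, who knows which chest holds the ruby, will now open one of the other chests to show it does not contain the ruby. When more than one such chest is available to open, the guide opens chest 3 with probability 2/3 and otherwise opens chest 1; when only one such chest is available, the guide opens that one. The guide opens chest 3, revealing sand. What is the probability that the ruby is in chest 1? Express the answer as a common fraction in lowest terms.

3/5

Consider each possible location of the ruby in turn.
If it is in chest 1 (prior 1/3): only chest 3 is available, probability 1; weight (1/3)·1 = 1/3.
If it is in chest 2 (prior 1/3): chest 3 is available, opened with probability 2/3; weight (1/3)·(2/3) = 2/9.
If it is in chest 3 (prior 1/3): the guide opened chest 3, so this case is ruled out; weight (1/3)·0 = 0.
The weights sum to 5/9.
So P(the ruby in chest 1 | the guide opened chest 3) = (1/3) / (5/9) = 3/5.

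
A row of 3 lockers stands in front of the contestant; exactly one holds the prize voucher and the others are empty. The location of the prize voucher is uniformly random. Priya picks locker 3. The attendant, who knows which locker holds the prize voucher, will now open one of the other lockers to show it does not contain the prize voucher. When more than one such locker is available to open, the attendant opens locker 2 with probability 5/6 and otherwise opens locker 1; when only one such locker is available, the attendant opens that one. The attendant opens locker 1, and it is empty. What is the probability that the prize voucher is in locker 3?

Consider each possible location of the prize voucher in turn.
If it is in locker 1 (prior 1/3): the attendant opened locker 1, so this case is ruled out; weight (1/3)·0 = 0.
If it is in locker 2 (prior 1/3): only locker 1 is available, probability 1; weight (1/3)·1 = 1/3.
If it is in locker 3 (prior 1/3): locker 2 is available but not opened, probability 1/6; weight (1/3)·(1/6) = 1/18.
The weights sum to 7/18.
So P(the prize voucher in locker 3 | the attendant opened locker 1) = (1/18) / (7/18) = 1/7.

1/7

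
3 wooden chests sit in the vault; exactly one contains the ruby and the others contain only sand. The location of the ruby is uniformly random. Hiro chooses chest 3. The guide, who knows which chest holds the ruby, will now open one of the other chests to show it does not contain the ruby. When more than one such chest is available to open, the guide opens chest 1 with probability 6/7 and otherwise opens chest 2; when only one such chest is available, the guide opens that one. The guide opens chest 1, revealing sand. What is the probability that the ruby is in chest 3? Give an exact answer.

6/13

Consider each possible location of the ruby in turn.
If it is in chest 1 (prior 1/3): the guide opened chest 1, so this case is ruled out; weight (1/3)·0 = 0.
If it is in chest 2 (prior 1/3): only chest 1 is available, probability 1; weight (1/3)·1 = 1/3.
If it is in chest 3 (prior 1/3): chest 1 is available, opened with probability 6/7; weight (1/3)·(6/7) = 2/7.
The weights sum to 13/21.
So P(the ruby in chest 3 | the guide opened chest 1) = (2/7) / (13/21) = 6/13.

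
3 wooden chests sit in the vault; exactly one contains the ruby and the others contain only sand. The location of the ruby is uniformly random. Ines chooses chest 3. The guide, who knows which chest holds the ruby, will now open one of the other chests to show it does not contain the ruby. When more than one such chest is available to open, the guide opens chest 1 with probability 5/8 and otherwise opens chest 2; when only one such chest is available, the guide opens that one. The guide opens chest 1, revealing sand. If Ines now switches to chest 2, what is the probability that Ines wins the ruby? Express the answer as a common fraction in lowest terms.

8/13

Condition on the true location of the ruby.
If it is in chest 1 (prior 1/3): the guide opened chest 1, so this case is ruled out; weight (1/3)·0 = 0.
If it is in chest 2 (prior 1/3): only chest 1 is available, probability 1; weight (1/3)·1 = 1/3.
If it is in chest 3 (prior 1/3): chest 1 is available, opened with probability 5/8; weight (1/3)·(5/8) = 5/24.
The weights sum to 13/24.
So P(the ruby in chest 2 | the guide opened chest 1) = (1/3) / (13/24) = 8/13.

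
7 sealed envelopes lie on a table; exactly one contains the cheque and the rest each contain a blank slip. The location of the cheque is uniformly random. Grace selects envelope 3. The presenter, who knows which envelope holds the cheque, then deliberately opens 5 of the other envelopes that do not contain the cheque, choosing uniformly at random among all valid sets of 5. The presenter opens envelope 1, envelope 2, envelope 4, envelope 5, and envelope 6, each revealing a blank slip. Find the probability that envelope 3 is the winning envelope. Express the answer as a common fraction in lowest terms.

1/7

Apply Bayes' rule, conditioning on where the cheque actually is.
If it is in any of envelopes 1, 2, 4, 5, and 6 (prior 1/7 each): that envelope was opened and seen not to hold the prize — ruled out; weight (1/7)·0 = 0 each.
If it is in envelope 3 (prior 1/7): the presenter has 6 equally likely choices, so probability 1/6; weight (1/7)·(1/6) = 1/42.
If it is in envelope 7 (prior 1/7): the presenter has no choice, probability 1; weight (1/7)·1 = 1/7.
The weights sum to 1/6.
So P(the cheque in envelope 3 | the presenter opened envelope 1, envelope 2, envelope 4, envelope 5, and envelope 6) = (1/42) / (1/6) = 1/7.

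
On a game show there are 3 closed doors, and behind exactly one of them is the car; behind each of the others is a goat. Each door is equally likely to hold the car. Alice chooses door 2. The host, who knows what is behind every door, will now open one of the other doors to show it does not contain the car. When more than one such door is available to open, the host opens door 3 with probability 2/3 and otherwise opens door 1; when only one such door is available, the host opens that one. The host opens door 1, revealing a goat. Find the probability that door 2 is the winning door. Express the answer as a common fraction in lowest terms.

1/4

Consider each possible location of the car in turn.
If it is behind door 1 (prior 1/3): the host opened door 1, so this case is ruled out; weight (1/3)·0 = 0.
If it is behind door 2 (prior 1/3): door 3 is available but not opened, probability 1/3; weight (1/3)·(1/3) = 1/9.
If it is behind door 3 (prior 1/3): only door 1 is available, probability 1; weight (1/3)·1 = 1/3.
The weights sum to 4/9.
So P(the car behind door 2 | the host opened door 1) = (1/9) / (4/9) = 1/4.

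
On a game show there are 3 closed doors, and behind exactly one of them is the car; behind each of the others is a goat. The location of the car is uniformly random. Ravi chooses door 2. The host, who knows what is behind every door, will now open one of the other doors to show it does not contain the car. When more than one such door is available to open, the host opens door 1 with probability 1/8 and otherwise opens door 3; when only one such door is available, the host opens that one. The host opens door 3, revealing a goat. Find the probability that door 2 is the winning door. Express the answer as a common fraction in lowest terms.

Condition on the true location of the car.
If it is behind door 1 (prior 1/3): only door 3 is available, probability 1; weight (1/3)·1 = 1/3.
If it is behind door 2 (prior 1/3): door 1 is available but not opened, probability 7/8; weight (1/3)·(7/8) = 7/24.
If it is behind door 3 (prior 1/3): the host opened door 3, so this case is ruled out; weight (1/3)·0 = 0.
The weights sum to 5/8.
So P(the car behind door 2 | the host opened door 3) = (7/24) / (5/8) = 7/15.

7/15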